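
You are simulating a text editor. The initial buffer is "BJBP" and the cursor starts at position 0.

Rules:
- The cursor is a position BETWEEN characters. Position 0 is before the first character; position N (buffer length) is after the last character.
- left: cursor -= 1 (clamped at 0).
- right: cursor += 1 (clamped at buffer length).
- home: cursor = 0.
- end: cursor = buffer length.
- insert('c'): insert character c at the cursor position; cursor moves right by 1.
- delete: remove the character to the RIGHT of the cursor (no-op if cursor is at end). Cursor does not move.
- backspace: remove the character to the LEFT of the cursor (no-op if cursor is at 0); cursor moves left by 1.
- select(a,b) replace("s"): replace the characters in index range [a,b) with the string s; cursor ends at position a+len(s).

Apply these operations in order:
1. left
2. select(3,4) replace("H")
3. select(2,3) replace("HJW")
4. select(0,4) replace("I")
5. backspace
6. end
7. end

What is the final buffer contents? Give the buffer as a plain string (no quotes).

After op 1 (left): buf='BJBP' cursor=0
After op 2 (select(3,4) replace("H")): buf='BJBH' cursor=4
After op 3 (select(2,3) replace("HJW")): buf='BJHJWH' cursor=5
After op 4 (select(0,4) replace("I")): buf='IWH' cursor=1
After op 5 (backspace): buf='WH' cursor=0
After op 6 (end): buf='WH' cursor=2
After op 7 (end): buf='WH' cursor=2

Answer: WH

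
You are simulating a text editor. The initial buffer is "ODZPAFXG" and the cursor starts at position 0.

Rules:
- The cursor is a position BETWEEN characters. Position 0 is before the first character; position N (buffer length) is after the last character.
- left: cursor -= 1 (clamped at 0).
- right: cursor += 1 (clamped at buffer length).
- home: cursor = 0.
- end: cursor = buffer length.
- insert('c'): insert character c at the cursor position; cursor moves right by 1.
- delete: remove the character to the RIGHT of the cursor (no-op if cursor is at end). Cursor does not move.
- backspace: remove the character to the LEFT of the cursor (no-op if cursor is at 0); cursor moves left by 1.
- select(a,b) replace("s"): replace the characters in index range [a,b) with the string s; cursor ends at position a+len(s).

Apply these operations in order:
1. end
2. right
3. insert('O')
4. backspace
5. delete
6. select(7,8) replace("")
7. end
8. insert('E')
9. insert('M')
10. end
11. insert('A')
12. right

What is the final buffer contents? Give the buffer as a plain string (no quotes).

Answer: ODZPAFXEMA

Derivation:
After op 1 (end): buf='ODZPAFXG' cursor=8
After op 2 (right): buf='ODZPAFXG' cursor=8
After op 3 (insert('O')): buf='ODZPAFXGO' cursor=9
After op 4 (backspace): buf='ODZPAFXG' cursor=8
After op 5 (delete): buf='ODZPAFXG' cursor=8
After op 6 (select(7,8) replace("")): buf='ODZPAFX' cursor=7
After op 7 (end): buf='ODZPAFX' cursor=7
After op 8 (insert('E')): buf='ODZPAFXE' cursor=8
After op 9 (insert('M')): buf='ODZPAFXEM' cursor=9
After op 10 (end): buf='ODZPAFXEM' cursor=9
After op 11 (insert('A')): buf='ODZPAFXEMA' cursor=10
After op 12 (right): buf='ODZPAFXEMA' cursor=10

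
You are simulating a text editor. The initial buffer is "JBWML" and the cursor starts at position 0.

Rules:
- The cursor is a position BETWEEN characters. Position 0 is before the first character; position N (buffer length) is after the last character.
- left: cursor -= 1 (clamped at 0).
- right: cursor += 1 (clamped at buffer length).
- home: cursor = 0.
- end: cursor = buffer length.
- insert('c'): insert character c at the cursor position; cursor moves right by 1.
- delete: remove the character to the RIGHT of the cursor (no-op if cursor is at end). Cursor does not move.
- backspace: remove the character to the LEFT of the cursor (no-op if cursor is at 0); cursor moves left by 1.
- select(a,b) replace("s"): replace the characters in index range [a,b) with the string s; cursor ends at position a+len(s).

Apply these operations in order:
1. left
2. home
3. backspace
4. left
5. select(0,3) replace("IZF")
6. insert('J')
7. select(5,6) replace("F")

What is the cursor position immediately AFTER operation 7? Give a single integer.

After op 1 (left): buf='JBWML' cursor=0
After op 2 (home): buf='JBWML' cursor=0
After op 3 (backspace): buf='JBWML' cursor=0
After op 4 (left): buf='JBWML' cursor=0
After op 5 (select(0,3) replace("IZF")): buf='IZFML' cursor=3
After op 6 (insert('J')): buf='IZFJML' cursor=4
After op 7 (select(5,6) replace("F")): buf='IZFJMF' cursor=6

Answer: 6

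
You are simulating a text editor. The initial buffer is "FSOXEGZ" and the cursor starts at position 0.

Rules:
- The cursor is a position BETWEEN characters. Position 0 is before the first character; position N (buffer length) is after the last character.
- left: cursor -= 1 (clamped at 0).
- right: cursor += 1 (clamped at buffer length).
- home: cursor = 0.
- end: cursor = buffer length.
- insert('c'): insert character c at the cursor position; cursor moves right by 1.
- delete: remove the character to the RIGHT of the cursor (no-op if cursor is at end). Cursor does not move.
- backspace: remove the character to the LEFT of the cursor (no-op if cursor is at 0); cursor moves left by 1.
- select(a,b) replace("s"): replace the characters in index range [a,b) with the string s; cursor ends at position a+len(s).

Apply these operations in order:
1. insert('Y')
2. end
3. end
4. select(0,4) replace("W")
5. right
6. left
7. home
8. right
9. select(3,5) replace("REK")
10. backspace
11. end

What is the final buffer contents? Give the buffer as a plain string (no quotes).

Answer: WXERE

Derivation:
After op 1 (insert('Y')): buf='YFSOXEGZ' cursor=1
After op 2 (end): buf='YFSOXEGZ' cursor=8
After op 3 (end): buf='YFSOXEGZ' cursor=8
After op 4 (select(0,4) replace("W")): buf='WXEGZ' cursor=1
After op 5 (right): buf='WXEGZ' cursor=2
After op 6 (left): buf='WXEGZ' cursor=1
After op 7 (home): buf='WXEGZ' cursor=0
After op 8 (right): buf='WXEGZ' cursor=1
After op 9 (select(3,5) replace("REK")): buf='WXEREK' cursor=6
After op 10 (backspace): buf='WXERE' cursor=5
After op 11 (end): buf='WXERE' cursor=5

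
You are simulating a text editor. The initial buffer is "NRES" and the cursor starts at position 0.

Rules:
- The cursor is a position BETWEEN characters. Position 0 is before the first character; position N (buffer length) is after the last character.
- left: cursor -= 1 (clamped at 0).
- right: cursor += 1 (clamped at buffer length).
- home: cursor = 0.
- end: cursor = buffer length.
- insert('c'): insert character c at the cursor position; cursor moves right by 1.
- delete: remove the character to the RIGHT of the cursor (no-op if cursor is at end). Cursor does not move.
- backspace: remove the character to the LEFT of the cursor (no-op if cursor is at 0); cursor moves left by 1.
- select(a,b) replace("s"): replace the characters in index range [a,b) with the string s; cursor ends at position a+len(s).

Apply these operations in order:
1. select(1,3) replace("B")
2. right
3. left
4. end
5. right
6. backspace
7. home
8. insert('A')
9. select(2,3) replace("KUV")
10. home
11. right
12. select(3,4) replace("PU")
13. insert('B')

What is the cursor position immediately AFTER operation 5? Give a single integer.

Answer: 3

Derivation:
After op 1 (select(1,3) replace("B")): buf='NBS' cursor=2
After op 2 (right): buf='NBS' cursor=3
After op 3 (left): buf='NBS' cursor=2
After op 4 (end): buf='NBS' cursor=3
After op 5 (right): buf='NBS' cursor=3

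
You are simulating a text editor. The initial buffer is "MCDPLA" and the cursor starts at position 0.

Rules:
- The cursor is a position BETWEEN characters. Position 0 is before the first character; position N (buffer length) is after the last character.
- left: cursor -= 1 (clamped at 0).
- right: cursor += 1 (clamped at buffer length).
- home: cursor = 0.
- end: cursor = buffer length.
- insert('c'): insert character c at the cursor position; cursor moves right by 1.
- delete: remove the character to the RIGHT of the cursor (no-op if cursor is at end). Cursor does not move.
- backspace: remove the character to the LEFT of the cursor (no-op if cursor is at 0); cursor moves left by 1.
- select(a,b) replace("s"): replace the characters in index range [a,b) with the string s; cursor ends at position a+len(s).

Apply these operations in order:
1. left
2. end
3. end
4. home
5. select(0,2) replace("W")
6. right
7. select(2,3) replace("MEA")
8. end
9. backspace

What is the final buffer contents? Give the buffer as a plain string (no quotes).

After op 1 (left): buf='MCDPLA' cursor=0
After op 2 (end): buf='MCDPLA' cursor=6
After op 3 (end): buf='MCDPLA' cursor=6
After op 4 (home): buf='MCDPLA' cursor=0
After op 5 (select(0,2) replace("W")): buf='WDPLA' cursor=1
After op 6 (right): buf='WDPLA' cursor=2
After op 7 (select(2,3) replace("MEA")): buf='WDMEALA' cursor=5
After op 8 (end): buf='WDMEALA' cursor=7
After op 9 (backspace): buf='WDMEAL' cursor=6

Answer: WDMEAL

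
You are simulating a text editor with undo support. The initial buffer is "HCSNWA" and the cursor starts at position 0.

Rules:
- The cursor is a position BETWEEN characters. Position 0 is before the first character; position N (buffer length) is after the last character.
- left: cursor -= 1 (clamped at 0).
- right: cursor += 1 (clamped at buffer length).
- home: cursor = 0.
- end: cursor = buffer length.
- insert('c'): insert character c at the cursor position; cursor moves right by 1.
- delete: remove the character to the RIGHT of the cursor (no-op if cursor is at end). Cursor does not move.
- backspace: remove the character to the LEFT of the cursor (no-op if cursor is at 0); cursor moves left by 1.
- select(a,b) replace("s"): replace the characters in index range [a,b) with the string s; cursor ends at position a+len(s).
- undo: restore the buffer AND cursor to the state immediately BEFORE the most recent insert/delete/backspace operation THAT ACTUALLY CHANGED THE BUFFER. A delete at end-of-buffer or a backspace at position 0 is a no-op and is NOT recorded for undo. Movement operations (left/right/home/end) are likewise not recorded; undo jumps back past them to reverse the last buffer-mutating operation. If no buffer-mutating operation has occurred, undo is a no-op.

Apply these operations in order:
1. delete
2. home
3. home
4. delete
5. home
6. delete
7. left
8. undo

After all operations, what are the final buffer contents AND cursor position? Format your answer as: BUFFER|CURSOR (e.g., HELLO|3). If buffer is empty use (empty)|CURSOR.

After op 1 (delete): buf='CSNWA' cursor=0
After op 2 (home): buf='CSNWA' cursor=0
After op 3 (home): buf='CSNWA' cursor=0
After op 4 (delete): buf='SNWA' cursor=0
After op 5 (home): buf='SNWA' cursor=0
After op 6 (delete): buf='NWA' cursor=0
After op 7 (left): buf='NWA' cursor=0
After op 8 (undo): buf='SNWA' cursor=0

Answer: SNWA|0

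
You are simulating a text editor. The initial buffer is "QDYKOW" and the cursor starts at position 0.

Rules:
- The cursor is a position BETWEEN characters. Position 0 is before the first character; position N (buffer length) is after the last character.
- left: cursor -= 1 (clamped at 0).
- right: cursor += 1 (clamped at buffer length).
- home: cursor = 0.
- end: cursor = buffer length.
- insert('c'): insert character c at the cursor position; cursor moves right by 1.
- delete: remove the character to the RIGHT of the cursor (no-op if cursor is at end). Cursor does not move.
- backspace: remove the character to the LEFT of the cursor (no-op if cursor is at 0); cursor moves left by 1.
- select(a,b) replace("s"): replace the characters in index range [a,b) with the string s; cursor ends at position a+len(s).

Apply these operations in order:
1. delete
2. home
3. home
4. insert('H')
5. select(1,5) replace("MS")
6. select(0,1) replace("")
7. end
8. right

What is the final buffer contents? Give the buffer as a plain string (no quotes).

After op 1 (delete): buf='DYKOW' cursor=0
After op 2 (home): buf='DYKOW' cursor=0
After op 3 (home): buf='DYKOW' cursor=0
After op 4 (insert('H')): buf='HDYKOW' cursor=1
After op 5 (select(1,5) replace("MS")): buf='HMSW' cursor=3
After op 6 (select(0,1) replace("")): buf='MSW' cursor=0
After op 7 (end): buf='MSW' cursor=3
After op 8 (right): buf='MSW' cursor=3

Answer: MSW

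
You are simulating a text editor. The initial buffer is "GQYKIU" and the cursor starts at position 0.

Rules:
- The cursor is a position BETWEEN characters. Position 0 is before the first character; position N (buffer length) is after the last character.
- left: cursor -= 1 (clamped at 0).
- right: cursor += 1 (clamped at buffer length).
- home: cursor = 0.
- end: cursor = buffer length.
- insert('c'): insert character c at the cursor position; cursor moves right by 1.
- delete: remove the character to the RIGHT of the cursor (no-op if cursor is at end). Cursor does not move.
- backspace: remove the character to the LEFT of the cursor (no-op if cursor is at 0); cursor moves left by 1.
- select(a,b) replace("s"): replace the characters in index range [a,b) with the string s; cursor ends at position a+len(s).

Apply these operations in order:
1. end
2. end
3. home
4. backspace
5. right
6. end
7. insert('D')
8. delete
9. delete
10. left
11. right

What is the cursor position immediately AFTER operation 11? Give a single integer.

Answer: 7

Derivation:
After op 1 (end): buf='GQYKIU' cursor=6
After op 2 (end): buf='GQYKIU' cursor=6
After op 3 (home): buf='GQYKIU' cursor=0
After op 4 (backspace): buf='GQYKIU' cursor=0
After op 5 (right): buf='GQYKIU' cursor=1
After op 6 (end): buf='GQYKIU' cursor=6
After op 7 (insert('D')): buf='GQYKIUD' cursor=7
After op 8 (delete): buf='GQYKIUD' cursor=7
After op 9 (delete): buf='GQYKIUD' cursor=7
After op 10 (left): buf='GQYKIUD' cursor=6
After op 11 (right): buf='GQYKIUD' cursor=7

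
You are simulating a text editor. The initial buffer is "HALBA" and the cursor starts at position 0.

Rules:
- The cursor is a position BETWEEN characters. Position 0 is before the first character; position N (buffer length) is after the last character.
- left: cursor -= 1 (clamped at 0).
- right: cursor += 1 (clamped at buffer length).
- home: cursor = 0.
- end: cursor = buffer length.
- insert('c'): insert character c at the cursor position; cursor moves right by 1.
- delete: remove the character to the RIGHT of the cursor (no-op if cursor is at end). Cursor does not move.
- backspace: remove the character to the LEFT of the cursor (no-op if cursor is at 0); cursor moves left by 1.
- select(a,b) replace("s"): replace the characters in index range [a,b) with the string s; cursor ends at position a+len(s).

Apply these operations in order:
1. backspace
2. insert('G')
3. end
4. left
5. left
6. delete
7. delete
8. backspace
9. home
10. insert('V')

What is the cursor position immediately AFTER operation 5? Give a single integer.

Answer: 4

Derivation:
After op 1 (backspace): buf='HALBA' cursor=0
After op 2 (insert('G')): buf='GHALBA' cursor=1
After op 3 (end): buf='GHALBA' cursor=6
After op 4 (left): buf='GHALBA' cursor=5
After op 5 (left): buf='GHALBA' cursor=4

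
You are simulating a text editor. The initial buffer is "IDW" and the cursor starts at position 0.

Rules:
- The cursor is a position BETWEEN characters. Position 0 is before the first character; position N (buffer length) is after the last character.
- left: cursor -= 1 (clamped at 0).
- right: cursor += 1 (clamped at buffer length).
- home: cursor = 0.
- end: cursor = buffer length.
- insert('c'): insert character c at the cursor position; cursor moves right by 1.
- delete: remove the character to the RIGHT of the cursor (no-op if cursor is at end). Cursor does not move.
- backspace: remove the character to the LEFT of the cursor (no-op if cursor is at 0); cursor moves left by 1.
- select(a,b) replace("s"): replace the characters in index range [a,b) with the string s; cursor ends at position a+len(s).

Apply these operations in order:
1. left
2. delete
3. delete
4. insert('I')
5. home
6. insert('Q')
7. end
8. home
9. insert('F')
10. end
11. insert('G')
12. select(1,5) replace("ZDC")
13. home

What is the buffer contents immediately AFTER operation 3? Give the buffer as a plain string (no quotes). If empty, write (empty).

Answer: W

Derivation:
After op 1 (left): buf='IDW' cursor=0
After op 2 (delete): buf='DW' cursor=0
After op 3 (delete): buf='W' cursor=0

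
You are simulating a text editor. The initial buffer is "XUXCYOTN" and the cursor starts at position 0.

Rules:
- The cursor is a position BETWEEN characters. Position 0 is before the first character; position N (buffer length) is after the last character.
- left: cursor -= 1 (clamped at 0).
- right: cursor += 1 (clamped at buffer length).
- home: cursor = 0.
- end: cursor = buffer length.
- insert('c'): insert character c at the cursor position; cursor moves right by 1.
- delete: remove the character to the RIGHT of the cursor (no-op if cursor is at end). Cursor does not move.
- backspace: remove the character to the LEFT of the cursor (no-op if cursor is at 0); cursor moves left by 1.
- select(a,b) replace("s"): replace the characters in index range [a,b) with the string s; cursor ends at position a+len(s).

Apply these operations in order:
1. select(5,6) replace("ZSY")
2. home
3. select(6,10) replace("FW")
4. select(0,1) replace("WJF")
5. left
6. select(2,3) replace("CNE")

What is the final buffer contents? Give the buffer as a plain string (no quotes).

Answer: WJCNEUXCYZFW

Derivation:
After op 1 (select(5,6) replace("ZSY")): buf='XUXCYZSYTN' cursor=8
After op 2 (home): buf='XUXCYZSYTN' cursor=0
After op 3 (select(6,10) replace("FW")): buf='XUXCYZFW' cursor=8
After op 4 (select(0,1) replace("WJF")): buf='WJFUXCYZFW' cursor=3
After op 5 (left): buf='WJFUXCYZFW' cursor=2
After op 6 (select(2,3) replace("CNE")): buf='WJCNEUXCYZFW' cursor=5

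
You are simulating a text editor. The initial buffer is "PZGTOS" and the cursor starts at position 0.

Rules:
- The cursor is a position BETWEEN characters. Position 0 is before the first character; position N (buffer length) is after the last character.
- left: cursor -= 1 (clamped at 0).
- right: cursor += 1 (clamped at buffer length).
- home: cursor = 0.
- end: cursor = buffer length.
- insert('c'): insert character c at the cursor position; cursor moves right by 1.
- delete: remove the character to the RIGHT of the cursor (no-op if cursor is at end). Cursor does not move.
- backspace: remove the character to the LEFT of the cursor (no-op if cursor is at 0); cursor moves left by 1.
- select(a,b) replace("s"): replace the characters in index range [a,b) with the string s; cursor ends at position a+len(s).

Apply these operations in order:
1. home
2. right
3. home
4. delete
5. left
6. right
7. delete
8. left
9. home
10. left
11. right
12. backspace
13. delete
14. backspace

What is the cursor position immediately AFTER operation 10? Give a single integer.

Answer: 0

Derivation:
After op 1 (home): buf='PZGTOS' cursor=0
After op 2 (right): buf='PZGTOS' cursor=1
After op 3 (home): buf='PZGTOS' cursor=0
After op 4 (delete): buf='ZGTOS' cursor=0
After op 5 (left): buf='ZGTOS' cursor=0
After op 6 (right): buf='ZGTOS' cursor=1
After op 7 (delete): buf='ZTOS' cursor=1
After op 8 (left): buf='ZTOS' cursor=0
After op 9 (home): buf='ZTOS' cursor=0
After op 10 (left): buf='ZTOS' cursor=0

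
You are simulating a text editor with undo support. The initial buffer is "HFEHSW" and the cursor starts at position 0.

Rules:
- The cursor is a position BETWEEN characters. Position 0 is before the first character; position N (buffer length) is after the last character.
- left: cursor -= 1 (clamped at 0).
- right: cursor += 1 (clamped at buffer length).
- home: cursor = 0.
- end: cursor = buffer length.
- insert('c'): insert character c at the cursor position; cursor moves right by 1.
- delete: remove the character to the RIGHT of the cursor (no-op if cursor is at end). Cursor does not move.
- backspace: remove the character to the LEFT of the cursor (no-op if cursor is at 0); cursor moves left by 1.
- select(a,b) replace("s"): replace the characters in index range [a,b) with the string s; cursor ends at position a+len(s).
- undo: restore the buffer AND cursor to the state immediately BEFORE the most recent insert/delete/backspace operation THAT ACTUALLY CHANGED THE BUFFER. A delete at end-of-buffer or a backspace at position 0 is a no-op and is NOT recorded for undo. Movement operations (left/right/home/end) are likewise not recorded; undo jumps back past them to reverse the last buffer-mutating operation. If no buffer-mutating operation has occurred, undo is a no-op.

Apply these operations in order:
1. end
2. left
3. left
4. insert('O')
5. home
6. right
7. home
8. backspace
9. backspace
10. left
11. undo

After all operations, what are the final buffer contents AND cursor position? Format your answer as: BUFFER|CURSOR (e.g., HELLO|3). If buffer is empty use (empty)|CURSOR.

After op 1 (end): buf='HFEHSW' cursor=6
After op 2 (left): buf='HFEHSW' cursor=5
After op 3 (left): buf='HFEHSW' cursor=4
After op 4 (insert('O')): buf='HFEHOSW' cursor=5
After op 5 (home): buf='HFEHOSW' cursor=0
After op 6 (right): buf='HFEHOSW' cursor=1
After op 7 (home): buf='HFEHOSW' cursor=0
After op 8 (backspace): buf='HFEHOSW' cursor=0
After op 9 (backspace): buf='HFEHOSW' cursor=0
After op 10 (left): buf='HFEHOSW' cursor=0
After op 11 (undo): buf='HFEHSW' cursor=4

Answer: HFEHSW|4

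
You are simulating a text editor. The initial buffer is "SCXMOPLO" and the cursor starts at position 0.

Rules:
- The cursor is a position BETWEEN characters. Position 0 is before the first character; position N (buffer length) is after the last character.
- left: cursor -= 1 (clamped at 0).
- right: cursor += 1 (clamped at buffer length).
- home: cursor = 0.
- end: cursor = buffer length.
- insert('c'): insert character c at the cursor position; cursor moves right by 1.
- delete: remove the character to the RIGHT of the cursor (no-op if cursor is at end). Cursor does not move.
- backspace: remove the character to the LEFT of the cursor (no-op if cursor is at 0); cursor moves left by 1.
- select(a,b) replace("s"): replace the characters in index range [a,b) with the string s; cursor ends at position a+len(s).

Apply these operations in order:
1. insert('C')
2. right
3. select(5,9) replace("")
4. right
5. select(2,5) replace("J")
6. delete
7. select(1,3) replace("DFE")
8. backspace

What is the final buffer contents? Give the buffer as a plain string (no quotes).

After op 1 (insert('C')): buf='CSCXMOPLO' cursor=1
After op 2 (right): buf='CSCXMOPLO' cursor=2
After op 3 (select(5,9) replace("")): buf='CSCXM' cursor=5
After op 4 (right): buf='CSCXM' cursor=5
After op 5 (select(2,5) replace("J")): buf='CSJ' cursor=3
After op 6 (delete): buf='CSJ' cursor=3
After op 7 (select(1,3) replace("DFE")): buf='CDFE' cursor=4
After op 8 (backspace): buf='CDF' cursor=3

Answer: CDF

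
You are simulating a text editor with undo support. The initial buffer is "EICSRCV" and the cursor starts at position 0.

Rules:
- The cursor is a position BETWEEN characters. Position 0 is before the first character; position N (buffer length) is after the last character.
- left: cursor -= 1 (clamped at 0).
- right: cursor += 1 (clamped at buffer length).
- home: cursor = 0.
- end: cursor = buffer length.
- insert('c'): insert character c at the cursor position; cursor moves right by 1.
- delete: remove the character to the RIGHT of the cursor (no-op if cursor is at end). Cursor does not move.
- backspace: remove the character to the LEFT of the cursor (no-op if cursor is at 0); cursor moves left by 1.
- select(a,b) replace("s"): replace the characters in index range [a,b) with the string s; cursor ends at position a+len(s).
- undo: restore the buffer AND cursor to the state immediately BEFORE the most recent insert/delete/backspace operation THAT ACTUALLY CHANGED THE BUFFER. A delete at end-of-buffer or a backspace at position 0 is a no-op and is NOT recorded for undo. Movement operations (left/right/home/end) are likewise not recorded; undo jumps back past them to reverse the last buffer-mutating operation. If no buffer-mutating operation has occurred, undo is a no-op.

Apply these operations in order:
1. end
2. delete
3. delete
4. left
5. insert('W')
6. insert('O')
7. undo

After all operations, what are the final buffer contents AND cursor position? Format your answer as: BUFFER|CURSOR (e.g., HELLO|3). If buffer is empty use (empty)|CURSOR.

After op 1 (end): buf='EICSRCV' cursor=7
After op 2 (delete): buf='EICSRCV' cursor=7
After op 3 (delete): buf='EICSRCV' cursor=7
After op 4 (left): buf='EICSRCV' cursor=6
After op 5 (insert('W')): buf='EICSRCWV' cursor=7
After op 6 (insert('O')): buf='EICSRCWOV' cursor=8
After op 7 (undo): buf='EICSRCWV' cursor=7

Answer: EICSRCWV|7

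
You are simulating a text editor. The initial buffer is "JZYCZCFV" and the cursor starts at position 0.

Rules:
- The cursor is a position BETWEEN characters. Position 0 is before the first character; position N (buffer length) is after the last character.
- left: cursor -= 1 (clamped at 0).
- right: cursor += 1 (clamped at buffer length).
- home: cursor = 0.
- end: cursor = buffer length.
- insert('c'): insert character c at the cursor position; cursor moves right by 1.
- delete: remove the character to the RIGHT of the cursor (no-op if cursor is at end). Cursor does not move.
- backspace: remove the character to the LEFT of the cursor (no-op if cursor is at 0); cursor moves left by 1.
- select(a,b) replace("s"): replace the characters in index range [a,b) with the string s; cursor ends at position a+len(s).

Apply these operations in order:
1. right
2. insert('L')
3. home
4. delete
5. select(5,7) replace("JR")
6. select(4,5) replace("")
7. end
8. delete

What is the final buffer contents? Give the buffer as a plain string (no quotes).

Answer: LZYCJRV

Derivation:
After op 1 (right): buf='JZYCZCFV' cursor=1
After op 2 (insert('L')): buf='JLZYCZCFV' cursor=2
After op 3 (home): buf='JLZYCZCFV' cursor=0
After op 4 (delete): buf='LZYCZCFV' cursor=0
After op 5 (select(5,7) replace("JR")): buf='LZYCZJRV' cursor=7
After op 6 (select(4,5) replace("")): buf='LZYCJRV' cursor=4
After op 7 (end): buf='LZYCJRV' cursor=7
After op 8 (delete): buf='LZYCJRV' cursor=7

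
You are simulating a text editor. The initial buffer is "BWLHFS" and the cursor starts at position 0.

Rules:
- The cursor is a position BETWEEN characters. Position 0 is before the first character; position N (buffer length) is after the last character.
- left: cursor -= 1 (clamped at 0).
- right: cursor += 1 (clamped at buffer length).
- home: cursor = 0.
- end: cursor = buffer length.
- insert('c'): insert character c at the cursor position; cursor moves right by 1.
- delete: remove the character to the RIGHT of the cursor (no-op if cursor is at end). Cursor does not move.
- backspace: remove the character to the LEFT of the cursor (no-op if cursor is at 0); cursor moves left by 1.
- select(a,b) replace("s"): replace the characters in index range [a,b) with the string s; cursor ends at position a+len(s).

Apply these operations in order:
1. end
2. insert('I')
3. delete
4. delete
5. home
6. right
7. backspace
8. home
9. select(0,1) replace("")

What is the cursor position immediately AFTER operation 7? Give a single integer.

Answer: 0

Derivation:
After op 1 (end): buf='BWLHFS' cursor=6
After op 2 (insert('I')): buf='BWLHFSI' cursor=7
After op 3 (delete): buf='BWLHFSI' cursor=7
After op 4 (delete): buf='BWLHFSI' cursor=7
After op 5 (home): buf='BWLHFSI' cursor=0
After op 6 (right): buf='BWLHFSI' cursor=1
After op 7 (backspace): buf='WLHFSI' cursor=0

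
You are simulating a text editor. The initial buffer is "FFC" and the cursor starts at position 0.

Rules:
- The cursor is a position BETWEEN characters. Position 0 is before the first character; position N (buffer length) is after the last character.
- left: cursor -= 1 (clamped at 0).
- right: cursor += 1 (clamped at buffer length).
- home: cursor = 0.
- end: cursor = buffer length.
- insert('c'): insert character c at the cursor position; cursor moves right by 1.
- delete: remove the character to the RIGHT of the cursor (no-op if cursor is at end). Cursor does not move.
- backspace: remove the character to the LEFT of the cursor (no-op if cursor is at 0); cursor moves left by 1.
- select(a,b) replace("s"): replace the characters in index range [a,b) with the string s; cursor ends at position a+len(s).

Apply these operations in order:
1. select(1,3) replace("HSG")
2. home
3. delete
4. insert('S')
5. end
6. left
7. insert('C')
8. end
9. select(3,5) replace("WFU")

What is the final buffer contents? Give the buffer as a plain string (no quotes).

Answer: SHSWFU

Derivation:
After op 1 (select(1,3) replace("HSG")): buf='FHSG' cursor=4
After op 2 (home): buf='FHSG' cursor=0
After op 3 (delete): buf='HSG' cursor=0
After op 4 (insert('S')): buf='SHSG' cursor=1
After op 5 (end): buf='SHSG' cursor=4
After op 6 (left): buf='SHSG' cursor=3
After op 7 (insert('C')): buf='SHSCG' cursor=4
After op 8 (end): buf='SHSCG' cursor=5
After op 9 (select(3,5) replace("WFU")): buf='SHSWFU' cursor=6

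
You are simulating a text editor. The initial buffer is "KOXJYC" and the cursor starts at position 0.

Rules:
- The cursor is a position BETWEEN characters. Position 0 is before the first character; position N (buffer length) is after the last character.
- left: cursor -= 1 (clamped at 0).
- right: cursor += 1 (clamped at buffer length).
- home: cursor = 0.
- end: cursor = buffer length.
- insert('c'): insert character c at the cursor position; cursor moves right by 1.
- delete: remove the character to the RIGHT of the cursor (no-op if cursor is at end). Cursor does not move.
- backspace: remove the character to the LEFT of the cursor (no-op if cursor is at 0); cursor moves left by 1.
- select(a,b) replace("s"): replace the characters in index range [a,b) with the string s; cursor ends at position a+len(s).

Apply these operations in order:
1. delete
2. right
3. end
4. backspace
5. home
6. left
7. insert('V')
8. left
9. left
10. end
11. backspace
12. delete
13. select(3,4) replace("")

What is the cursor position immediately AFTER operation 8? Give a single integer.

After op 1 (delete): buf='OXJYC' cursor=0
After op 2 (right): buf='OXJYC' cursor=1
After op 3 (end): buf='OXJYC' cursor=5
After op 4 (backspace): buf='OXJY' cursor=4
After op 5 (home): buf='OXJY' cursor=0
After op 6 (left): buf='OXJY' cursor=0
After op 7 (insert('V')): buf='VOXJY' cursor=1
After op 8 (left): buf='VOXJY' cursor=0

Answer: 0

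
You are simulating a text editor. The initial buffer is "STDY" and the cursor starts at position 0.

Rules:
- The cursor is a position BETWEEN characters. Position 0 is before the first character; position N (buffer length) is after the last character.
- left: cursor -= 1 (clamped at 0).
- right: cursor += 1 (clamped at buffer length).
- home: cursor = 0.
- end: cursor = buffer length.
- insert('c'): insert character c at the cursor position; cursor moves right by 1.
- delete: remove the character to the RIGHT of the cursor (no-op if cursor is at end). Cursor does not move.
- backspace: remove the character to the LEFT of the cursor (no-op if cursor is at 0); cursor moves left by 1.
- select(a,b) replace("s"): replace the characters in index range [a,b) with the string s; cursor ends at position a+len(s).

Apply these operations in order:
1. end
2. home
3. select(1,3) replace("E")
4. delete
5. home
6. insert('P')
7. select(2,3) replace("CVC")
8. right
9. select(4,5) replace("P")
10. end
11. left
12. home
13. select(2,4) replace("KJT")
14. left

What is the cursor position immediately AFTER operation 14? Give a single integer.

After op 1 (end): buf='STDY' cursor=4
After op 2 (home): buf='STDY' cursor=0
After op 3 (select(1,3) replace("E")): buf='SEY' cursor=2
After op 4 (delete): buf='SE' cursor=2
After op 5 (home): buf='SE' cursor=0
After op 6 (insert('P')): buf='PSE' cursor=1
After op 7 (select(2,3) replace("CVC")): buf='PSCVC' cursor=5
After op 8 (right): buf='PSCVC' cursor=5
After op 9 (select(4,5) replace("P")): buf='PSCVP' cursor=5
After op 10 (end): buf='PSCVP' cursor=5
After op 11 (left): buf='PSCVP' cursor=4
After op 12 (home): buf='PSCVP' cursor=0
After op 13 (select(2,4) replace("KJT")): buf='PSKJTP' cursor=5
After op 14 (left): buf='PSKJTP' cursor=4

Answer: 4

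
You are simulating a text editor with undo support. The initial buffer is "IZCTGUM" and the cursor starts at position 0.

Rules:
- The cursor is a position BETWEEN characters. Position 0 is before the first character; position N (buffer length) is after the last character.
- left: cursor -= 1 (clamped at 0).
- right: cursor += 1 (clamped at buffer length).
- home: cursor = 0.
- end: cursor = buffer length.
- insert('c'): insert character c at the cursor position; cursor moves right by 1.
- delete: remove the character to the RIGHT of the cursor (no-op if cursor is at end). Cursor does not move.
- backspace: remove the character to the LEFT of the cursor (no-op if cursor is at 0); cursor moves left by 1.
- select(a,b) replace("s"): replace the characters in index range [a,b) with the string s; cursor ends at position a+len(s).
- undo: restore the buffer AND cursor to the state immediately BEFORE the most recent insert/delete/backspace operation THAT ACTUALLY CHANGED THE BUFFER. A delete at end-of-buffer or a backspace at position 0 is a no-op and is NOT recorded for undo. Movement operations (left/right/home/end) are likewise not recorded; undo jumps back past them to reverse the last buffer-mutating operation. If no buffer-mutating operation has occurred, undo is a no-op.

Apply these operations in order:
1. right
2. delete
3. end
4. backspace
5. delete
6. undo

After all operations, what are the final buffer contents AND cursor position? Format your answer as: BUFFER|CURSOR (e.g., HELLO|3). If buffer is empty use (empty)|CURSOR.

After op 1 (right): buf='IZCTGUM' cursor=1
After op 2 (delete): buf='ICTGUM' cursor=1
After op 3 (end): buf='ICTGUM' cursor=6
After op 4 (backspace): buf='ICTGU' cursor=5
After op 5 (delete): buf='ICTGU' cursor=5
After op 6 (undo): buf='ICTGUM' cursor=6

Answer: ICTGUM|6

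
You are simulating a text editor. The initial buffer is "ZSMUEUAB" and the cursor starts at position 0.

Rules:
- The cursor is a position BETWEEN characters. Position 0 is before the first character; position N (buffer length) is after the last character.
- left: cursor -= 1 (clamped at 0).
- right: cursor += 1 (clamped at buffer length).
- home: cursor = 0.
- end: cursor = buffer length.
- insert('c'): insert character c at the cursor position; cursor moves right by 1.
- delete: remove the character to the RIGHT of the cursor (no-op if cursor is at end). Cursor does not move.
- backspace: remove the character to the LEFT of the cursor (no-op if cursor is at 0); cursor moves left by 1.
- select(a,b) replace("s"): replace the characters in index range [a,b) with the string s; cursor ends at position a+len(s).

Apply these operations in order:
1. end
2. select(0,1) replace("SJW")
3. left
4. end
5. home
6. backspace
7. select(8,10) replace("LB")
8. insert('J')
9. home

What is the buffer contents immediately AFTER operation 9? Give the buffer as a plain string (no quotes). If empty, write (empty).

After op 1 (end): buf='ZSMUEUAB' cursor=8
After op 2 (select(0,1) replace("SJW")): buf='SJWSMUEUAB' cursor=3
After op 3 (left): buf='SJWSMUEUAB' cursor=2
After op 4 (end): buf='SJWSMUEUAB' cursor=10
After op 5 (home): buf='SJWSMUEUAB' cursor=0
After op 6 (backspace): buf='SJWSMUEUAB' cursor=0
After op 7 (select(8,10) replace("LB")): buf='SJWSMUEULB' cursor=10
After op 8 (insert('J')): buf='SJWSMUEULBJ' cursor=11
After op 9 (home): buf='SJWSMUEULBJ' cursor=0

Answer: SJWSMUEULBJ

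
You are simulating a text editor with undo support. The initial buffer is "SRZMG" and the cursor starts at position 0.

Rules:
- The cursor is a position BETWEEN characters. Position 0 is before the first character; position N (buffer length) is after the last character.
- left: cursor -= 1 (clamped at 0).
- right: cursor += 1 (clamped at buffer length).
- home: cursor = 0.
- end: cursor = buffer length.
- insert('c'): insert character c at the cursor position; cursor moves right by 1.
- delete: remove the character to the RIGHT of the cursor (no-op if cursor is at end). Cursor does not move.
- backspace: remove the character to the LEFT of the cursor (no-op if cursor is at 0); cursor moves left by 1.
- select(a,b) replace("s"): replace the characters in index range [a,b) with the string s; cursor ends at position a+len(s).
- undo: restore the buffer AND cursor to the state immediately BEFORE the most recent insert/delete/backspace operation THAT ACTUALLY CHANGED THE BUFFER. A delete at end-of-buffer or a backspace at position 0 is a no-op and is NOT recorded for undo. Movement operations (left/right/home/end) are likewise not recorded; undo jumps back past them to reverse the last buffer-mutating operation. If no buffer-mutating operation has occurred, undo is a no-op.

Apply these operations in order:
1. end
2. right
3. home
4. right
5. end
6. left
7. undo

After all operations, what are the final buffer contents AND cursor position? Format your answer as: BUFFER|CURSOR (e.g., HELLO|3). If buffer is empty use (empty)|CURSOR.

After op 1 (end): buf='SRZMG' cursor=5
After op 2 (right): buf='SRZMG' cursor=5
After op 3 (home): buf='SRZMG' cursor=0
After op 4 (right): buf='SRZMG' cursor=1
After op 5 (end): buf='SRZMG' cursor=5
After op 6 (left): buf='SRZMG' cursor=4
After op 7 (undo): buf='SRZMG' cursor=4

Answer: SRZMG|4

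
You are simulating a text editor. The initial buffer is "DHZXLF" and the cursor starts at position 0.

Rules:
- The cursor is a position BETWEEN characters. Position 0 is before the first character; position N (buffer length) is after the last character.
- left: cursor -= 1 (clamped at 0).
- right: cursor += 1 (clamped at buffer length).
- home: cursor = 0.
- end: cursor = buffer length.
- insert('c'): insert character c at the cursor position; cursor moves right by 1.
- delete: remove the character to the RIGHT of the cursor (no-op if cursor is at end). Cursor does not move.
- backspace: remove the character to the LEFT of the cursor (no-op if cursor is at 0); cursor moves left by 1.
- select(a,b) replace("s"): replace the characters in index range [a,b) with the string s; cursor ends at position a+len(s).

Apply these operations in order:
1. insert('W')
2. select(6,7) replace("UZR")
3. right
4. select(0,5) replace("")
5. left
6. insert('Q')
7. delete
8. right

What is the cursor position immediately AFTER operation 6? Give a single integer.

After op 1 (insert('W')): buf='WDHZXLF' cursor=1
After op 2 (select(6,7) replace("UZR")): buf='WDHZXLUZR' cursor=9
After op 3 (right): buf='WDHZXLUZR' cursor=9
After op 4 (select(0,5) replace("")): buf='LUZR' cursor=0
After op 5 (left): buf='LUZR' cursor=0
After op 6 (insert('Q')): buf='QLUZR' cursor=1

Answer: 1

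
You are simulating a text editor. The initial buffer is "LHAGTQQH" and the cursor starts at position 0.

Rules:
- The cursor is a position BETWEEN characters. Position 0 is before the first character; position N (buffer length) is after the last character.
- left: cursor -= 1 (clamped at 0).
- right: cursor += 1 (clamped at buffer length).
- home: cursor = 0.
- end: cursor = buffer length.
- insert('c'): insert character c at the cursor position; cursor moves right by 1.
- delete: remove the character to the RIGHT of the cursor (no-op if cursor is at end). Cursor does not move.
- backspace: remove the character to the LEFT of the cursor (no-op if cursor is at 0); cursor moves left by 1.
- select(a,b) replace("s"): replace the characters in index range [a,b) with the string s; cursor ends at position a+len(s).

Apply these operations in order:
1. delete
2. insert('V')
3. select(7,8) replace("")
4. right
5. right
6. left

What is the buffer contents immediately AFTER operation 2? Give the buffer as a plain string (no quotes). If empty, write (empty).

After op 1 (delete): buf='HAGTQQH' cursor=0
After op 2 (insert('V')): buf='VHAGTQQH' cursor=1

Answer: VHAGTQQH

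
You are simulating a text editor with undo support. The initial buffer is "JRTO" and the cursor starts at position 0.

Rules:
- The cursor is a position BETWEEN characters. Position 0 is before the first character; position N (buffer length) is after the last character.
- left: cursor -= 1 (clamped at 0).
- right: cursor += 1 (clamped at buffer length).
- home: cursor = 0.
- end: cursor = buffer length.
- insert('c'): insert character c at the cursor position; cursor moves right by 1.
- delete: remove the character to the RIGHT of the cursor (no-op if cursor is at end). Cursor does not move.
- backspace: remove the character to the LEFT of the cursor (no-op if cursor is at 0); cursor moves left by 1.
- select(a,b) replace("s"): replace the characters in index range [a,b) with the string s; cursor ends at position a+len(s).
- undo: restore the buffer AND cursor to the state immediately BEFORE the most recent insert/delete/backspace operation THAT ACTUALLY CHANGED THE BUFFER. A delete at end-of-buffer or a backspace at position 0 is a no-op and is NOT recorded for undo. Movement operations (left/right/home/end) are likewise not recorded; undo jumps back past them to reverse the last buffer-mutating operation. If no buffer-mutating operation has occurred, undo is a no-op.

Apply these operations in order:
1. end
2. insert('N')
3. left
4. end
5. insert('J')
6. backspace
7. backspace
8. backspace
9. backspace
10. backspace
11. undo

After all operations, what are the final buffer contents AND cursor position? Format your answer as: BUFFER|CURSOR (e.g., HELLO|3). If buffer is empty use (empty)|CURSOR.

After op 1 (end): buf='JRTO' cursor=4
After op 2 (insert('N')): buf='JRTON' cursor=5
After op 3 (left): buf='JRTON' cursor=4
After op 4 (end): buf='JRTON' cursor=5
After op 5 (insert('J')): buf='JRTONJ' cursor=6
After op 6 (backspace): buf='JRTON' cursor=5
After op 7 (backspace): buf='JRTO' cursor=4
After op 8 (backspace): buf='JRT' cursor=3
After op 9 (backspace): buf='JR' cursor=2
After op 10 (backspace): buf='J' cursor=1
After op 11 (undo): buf='JR' cursor=2

Answer: JR|2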